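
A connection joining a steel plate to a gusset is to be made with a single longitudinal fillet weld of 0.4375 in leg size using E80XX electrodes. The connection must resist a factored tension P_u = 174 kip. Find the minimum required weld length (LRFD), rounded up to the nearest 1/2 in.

E80XX → F_EXX = 80 ksi.
Throat t_e = 0.707 × 0.4375 = 0.3093 in.
φr_n = 0.75 × 0.6 × 80 × 0.3093 = 11.14 kip/in.
L_req = P_u / φr_n = 174 / 11.14 = 15.63 in total.
Round up → use L = 16 in.

L = 16 in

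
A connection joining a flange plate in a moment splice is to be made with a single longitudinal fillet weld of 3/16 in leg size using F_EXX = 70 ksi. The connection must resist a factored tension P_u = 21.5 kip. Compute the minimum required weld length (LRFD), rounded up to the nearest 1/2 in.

L = 5.5 in

Throat t_e = 0.707 × 0.1875 = 0.1326 in.
φr_n = 0.75 × 0.6 × 70 × 0.1326 = 4.176 kip/in.
L_req = P_u / φr_n = 21.5 / 4.176 = 5.149 in total.
Round up → use L = 5.5 in.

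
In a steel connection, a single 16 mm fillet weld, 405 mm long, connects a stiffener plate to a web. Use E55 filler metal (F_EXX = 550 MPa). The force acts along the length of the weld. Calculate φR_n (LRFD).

φR_n ≈ 1130 kN

Effective throat t_e = 0.707 × 16 = 11.31 mm.
Total length L = 405 mm; A_we = 11.31 × 405 = 4581 mm².
F_nw = 0.6 F_EXX = 0.6 × 550 = 330 MPa.
φR_n = 0.75 × 330 × 4581 × 10⁻³ = 1134 kN.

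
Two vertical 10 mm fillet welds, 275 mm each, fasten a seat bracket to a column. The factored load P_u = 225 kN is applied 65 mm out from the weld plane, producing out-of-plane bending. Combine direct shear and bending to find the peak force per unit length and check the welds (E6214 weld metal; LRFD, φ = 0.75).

f_max ≈ 710 N/mm; adequate

E62XX → F_EXX = 620 MPa.
L_w = 2 × 275 = 550 mm; section modulus (unit throat) S = 2 × L²/6 = 25210 mm².
Direct shear f_v = P/L_w = 225×10³/550 = 409.1 N/mm.
Moment M = P × e = 225×10³ × 65 = 14625000 N·mm; bending f_b = M/S = 580.2 N/mm.
f_max = √(f_v² + f_b²) = √(409.1² + 580.2²) = 709.9 N/mm.
φr_n = 0.75 × 0.6 × 620 × (0.707 × 10) = 1973 N/mm → adequate.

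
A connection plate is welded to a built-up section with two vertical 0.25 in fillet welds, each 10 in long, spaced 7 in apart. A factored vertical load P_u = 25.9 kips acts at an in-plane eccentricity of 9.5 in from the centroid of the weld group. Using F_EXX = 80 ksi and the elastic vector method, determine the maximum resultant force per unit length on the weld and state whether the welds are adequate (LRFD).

f_max ≈ 4.52 kip/in; adequate

Total weld length L_w = 20 in. Treat welds as unit-width lines.
Polar moment about centroid: J = 2[d³/12 + d(b/2)²] = 2[10³/12 + 10×3.5²] = 411.7 in³.
Direct shear f_v = P/L_w = 25.9 / 20 = 1.295 kip/in (vertical).
Torsion M = P·e = 25.9 × 9.5 = 246.05 kip·in.
Critical point at (x, y) = (3.5, 5) from centroid. f_tx = M·y/J = 2.988 kip/in; f_ty = M·x/J = 2.092 kip/in.
Resultant f_max = √[f_tx² + (f_v + f_ty)²] = √[2.988² + (1.295 + 2.092)²] = 4.517 kip/in.
Capacity per unit length: φr_n = 0.75 × 0.6 × 80 × (0.707 × 0.25) = 6.363 kip/in.
4.517 ≤ 6.363 → adequate.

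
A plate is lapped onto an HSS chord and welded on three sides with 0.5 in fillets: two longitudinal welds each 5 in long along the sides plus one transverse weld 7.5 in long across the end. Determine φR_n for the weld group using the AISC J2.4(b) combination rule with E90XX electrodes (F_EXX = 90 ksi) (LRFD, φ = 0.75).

φR_n ≈ 283 kip

t_e = 0.707 × 0.5 = 0.3535 in.
R_nwl = 0.6 × 90 × 0.3535 × 10 = 190.9 kip (longitudinal, 2 welds).
R_nwt = 0.6 × 90 × 0.3535 × 7.5 = 143.2 kip (transverse, base value).
(i) R_nwl + R_nwt = 334.1 kip; (ii) 0.85 R_nwl + 1.5 R_nwt = 377 kip.
R_n = max = 377 kip [governs: (ii)]; φR_n = 282.8 kip.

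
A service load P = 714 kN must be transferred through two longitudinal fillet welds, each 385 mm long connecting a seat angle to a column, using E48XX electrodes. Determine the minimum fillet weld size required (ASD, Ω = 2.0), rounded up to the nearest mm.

w = 10 mm

E48XX → F_EXX = 480 MPa.
Total weld length L = 770 mm.
Required throat t_e = P × Ω / (0.6 F_EXX × L) = 714 × 2.0 / (0.6 × 480 × 770 × 10⁻³) = 6.439 mm.
Required leg w = t_e / 0.707 = 9.108 mm → use 10 mm.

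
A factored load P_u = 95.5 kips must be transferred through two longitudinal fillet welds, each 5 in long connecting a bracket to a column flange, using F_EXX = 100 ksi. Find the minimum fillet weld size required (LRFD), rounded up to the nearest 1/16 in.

Total weld length L = 10 in.
Required throat t_e = P_u / (φ × 0.6 F_EXX × L) = 95.5 / (0.75 × 0.6 × 100 × 10) = 0.2122 in.
Required leg w = t_e / 0.707 = 0.3002 in → use 5/16 in.

w = 5/16 in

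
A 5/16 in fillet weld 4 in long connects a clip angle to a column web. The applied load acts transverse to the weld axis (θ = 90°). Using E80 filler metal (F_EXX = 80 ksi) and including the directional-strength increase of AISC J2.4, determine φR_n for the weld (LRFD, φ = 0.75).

t_e = 0.707 × 0.3125 = 0.2209 in; A_we = 0.2209 × 4 = 0.8837 in².
Directional factor: 1.0 + 0.5 sin^1.5(90°) = 1.5.
F_nw = 0.6 × 80 × 1.5 = 72 ksi.
φR_n = 0.75 × 72 × 0.8837 = 47.72 kips.

φR_n ≈ 47.7 kips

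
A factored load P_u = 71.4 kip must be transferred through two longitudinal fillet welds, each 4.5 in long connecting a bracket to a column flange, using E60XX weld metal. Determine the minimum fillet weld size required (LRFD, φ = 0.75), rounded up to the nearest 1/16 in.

E60XX → F_EXX = 60 ksi.
Total weld length L = 9 in.
Required throat t_e = P_u / (φ × 0.6 F_EXX × L) = 71.4 / (0.75 × 0.6 × 60 × 9) = 0.2938 in.
Required leg w = t_e / 0.707 = 0.4156 in → use 7/16 in.

w = 7/16 in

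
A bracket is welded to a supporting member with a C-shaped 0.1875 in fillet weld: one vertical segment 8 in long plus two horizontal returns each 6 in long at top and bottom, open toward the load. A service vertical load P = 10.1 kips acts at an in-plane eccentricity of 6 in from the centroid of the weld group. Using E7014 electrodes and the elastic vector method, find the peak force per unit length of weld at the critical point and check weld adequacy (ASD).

f_max ≈ 1.53 kip/in; adequate

E70XX → F_EXX = 70 ksi.
Total weld length L_w = 20 in. Treat welds as unit-width lines.
Centroid: x̄ = 2×6×3 / 20 = 1.8 in from the vertical weld.
Polar moment about centroid: J = I_x + I_y = [8³/12 + 2×6×4²] + [8×1.8² + 2(6³/12 + 6×1.2²)] = 313.9 in³.
Direct shear f_v = P/L_w = 10.1 / 20 = 0.505 kip/in (vertical).
Torsion M = P·e = 10.1 × 6 = 60.6 kip·in.
Critical point at (x, y) = (4.2, 4) from centroid. f_tx = M·y/J = 0.7723 kip/in; f_ty = M·x/J = 0.8109 kip/in.
Resultant f_max = √[f_tx² + (f_v + f_ty)²] = √[0.7723² + (0.505 + 0.8109)²] = 1.526 kip/in.
Capacity per unit length: r_n/Ω = (1/2.0) × 0.6 × 70 × (0.707 × 0.1875) = 2.784 kip/in.
1.526 ≤ 2.784 → adequate.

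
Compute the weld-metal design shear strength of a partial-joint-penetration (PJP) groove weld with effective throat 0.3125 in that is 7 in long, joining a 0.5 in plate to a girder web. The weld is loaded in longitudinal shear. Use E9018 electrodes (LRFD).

E90XX → F_EXX = 90 ksi.
Effective throat (given) t_e = 0.3125 in.
A_we = 0.3125 × 7 = 2.188 in².
F_nw = 0.6 F_EXX = 54 ksi.
φR_n = 0.75 × 54 × 2.188 = 88.59 kip.

φR_n ≈ 88.6 kip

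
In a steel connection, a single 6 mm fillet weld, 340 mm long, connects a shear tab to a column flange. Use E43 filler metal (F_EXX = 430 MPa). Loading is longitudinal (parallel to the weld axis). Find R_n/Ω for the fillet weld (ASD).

R_n/Ω ≈ 186 kN

Effective throat t_e = 0.707 × 6 = 4.242 mm.
Total length L = 340 mm; A_we = 4.242 × 340 = 1442 mm².
F_nw = 0.6 F_EXX = 0.6 × 430 = 258 MPa.
R_n = 258 × 1442 × 10⁻³ = 372.1 kN; R_n/Ω = 372.1/2.0 = 186.1 kN.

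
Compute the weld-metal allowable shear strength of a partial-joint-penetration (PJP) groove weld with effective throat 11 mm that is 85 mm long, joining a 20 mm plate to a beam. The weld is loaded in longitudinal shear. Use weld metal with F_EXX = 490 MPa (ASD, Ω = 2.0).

Effective throat (given) t_e = 11 mm.
A_we = 11 × 85 = 935 mm².
F_nw = 0.6 F_EXX = 294 MPa.
R_n/Ω = (294 × 935) / 2.0 × 10⁻³ = 137.4 kN.

R_n/Ω ≈ 137 kN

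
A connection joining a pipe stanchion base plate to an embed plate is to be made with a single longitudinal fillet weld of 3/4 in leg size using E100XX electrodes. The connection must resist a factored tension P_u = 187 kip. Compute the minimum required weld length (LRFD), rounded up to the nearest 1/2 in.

E100XX → F_EXX = 100 ksi.
Throat t_e = 0.707 × 0.75 = 0.5302 in.
φr_n = 0.75 × 0.6 × 100 × 0.5302 = 23.86 kip/in.
L_req = P_u / φr_n = 187 / 23.86 = 7.837 in total.
Round up → use L = 8 in.

L = 8 in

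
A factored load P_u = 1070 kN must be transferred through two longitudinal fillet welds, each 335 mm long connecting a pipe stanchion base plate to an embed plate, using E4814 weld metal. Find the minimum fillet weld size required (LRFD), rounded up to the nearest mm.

w = 11 mm

E48XX → F_EXX = 480 MPa.
Total weld length L = 670 mm.
Required throat t_e = P_u / (φ × 0.6 F_EXX × L) = 1070 / (0.75 × 0.6 × 480 × 670 × 10⁻³) = 7.394 mm.
Required leg w = t_e / 0.707 = 10.46 mm → use 11 mm.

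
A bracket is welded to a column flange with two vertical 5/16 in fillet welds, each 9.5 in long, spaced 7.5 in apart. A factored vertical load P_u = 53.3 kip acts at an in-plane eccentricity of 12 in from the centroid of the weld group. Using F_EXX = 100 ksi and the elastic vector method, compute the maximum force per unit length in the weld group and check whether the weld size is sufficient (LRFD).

Total weld length L_w = 19 in. Treat welds as unit-width lines.
Polar moment about centroid: J = 2[d³/12 + d(b/2)²] = 2[9.5³/12 + 9.5×3.75²] = 410.1 in³.
Direct shear f_v = P/L_w = 53.3 / 19 = 2.805 kip/in (vertical).
Torsion M = P·e = 53.3 × 12 = 639.6 kip·in.
Critical point at (x, y) = (3.75, 4.75) from centroid. f_tx = M·y/J = 7.408 kip/in; f_ty = M·x/J = 5.849 kip/in.
Resultant f_max = √[f_tx² + (f_v + f_ty)²] = √[7.408² + (2.805 + 5.849)²] = 11.39 kip/in.
Capacity per unit length: φr_n = 0.75 × 0.6 × 100 × (0.707 × 0.3125) = 9.942 kip/in.
11.39 > 9.942 → NOT adequate.

f_max ≈ 11.4 kip/in; NOT adequate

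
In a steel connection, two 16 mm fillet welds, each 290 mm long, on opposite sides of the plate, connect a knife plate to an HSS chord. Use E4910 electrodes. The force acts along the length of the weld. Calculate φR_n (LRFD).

E49XX → F_EXX = 490 MPa.
Effective throat t_e = 0.707 × 16 = 11.31 mm.
Total length L = 580 mm; A_we = 11.31 × 580 = 6561 mm².
F_nw = 0.6 F_EXX = 0.6 × 490 = 294 MPa.
φR_n = 0.75 × 294 × 6561 × 10⁻³ = 1447 kN.

φR_n ≈ 1450 kN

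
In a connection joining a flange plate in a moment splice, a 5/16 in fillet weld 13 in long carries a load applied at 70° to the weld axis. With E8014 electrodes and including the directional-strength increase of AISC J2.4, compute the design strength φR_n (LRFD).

E80XX → F_EXX = 80 ksi.
t_e = 0.707 × 0.3125 = 0.2209 in; A_we = 0.2209 × 13 = 2.872 in².
Directional factor: 1.0 + 0.5 sin^1.5(70°) = 1.455.
F_nw = 0.6 × 80 × 1.455 = 69.86 ksi.
φR_n = 0.75 × 69.86 × 2.872 = 150.5 kips.

φR_n ≈ 150 kips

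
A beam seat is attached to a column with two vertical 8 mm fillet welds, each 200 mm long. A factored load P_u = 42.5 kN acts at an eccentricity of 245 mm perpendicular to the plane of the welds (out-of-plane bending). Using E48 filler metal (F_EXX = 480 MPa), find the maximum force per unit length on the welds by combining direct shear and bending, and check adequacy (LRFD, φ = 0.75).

f_max ≈ 788 N/mm; adequate

L_w = 2 × 200 = 400 mm; section modulus (unit throat) S = 2 × L²/6 = 13330 mm².
Direct shear f_v = P/L_w = 42.5×10³/400 = 106.2 N/mm.
Moment M = P × e = 42.5×10³ × 245 = 10412000 N·mm; bending f_b = M/S = 780.9 N/mm.
f_max = √(f_v² + f_b²) = √(106.2² + 780.9²) = 788.1 N/mm.
φr_n = 0.75 × 0.6 × 480 × (0.707 × 8) = 1222 N/mm → adequate.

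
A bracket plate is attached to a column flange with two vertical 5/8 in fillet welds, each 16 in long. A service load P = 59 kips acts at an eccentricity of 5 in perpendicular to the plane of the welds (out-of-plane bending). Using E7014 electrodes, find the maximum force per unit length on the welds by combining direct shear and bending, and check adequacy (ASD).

f_max ≈ 3.92 kip/in; adequate

E70XX → F_EXX = 70 ksi.
L_w = 2 × 16 = 32 in; section modulus (unit throat) S = 2 × L²/6 = 85.33 in².
Direct shear f_v = P/L_w = 59/32 = 1.844 kip/in.
Moment M = P × e = 59 × 5 = 295 kip·in; bending f_b = M/S = 3.457 kip/in.
f_max = √(f_v² + f_b²) = √(1.844² + 3.457²) = 3.918 kip/in.
r_n/Ω = (1/2.0) × 0.6 × 70 × (0.707 × 0.625) = 9.279 kip/in → adequate.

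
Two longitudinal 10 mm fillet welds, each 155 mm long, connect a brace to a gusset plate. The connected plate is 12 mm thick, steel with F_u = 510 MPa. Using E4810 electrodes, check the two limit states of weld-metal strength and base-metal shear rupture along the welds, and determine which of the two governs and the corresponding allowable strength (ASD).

E48XX → F_EXX = 480 MPa.
t_e = 0.707 × 10 = 7.07 mm; L = 310 mm.
Weld metal: R_n/Ω = (1/2.0) × 0.6 × 480 × 7.07 × 310 × 10⁻³ = 315.6 kN.
Base metal (shear rupture): R_n/Ω = (1/2.0) × 0.6 × 510 × 12 × 310 × 10⁻³ = 569.2 kN.
Governing: weld metal.

R_n/Ω ≈ 316 kN (weld metal governs)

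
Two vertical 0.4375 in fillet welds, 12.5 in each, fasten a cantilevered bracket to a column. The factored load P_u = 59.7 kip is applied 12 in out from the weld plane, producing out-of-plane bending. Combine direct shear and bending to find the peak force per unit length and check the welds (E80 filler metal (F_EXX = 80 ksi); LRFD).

f_max ≈ 14 kip/in; NOT adequate

L_w = 2 × 12.5 = 25 in; section modulus (unit throat) S = 2 × L²/6 = 52.08 in².
Direct shear f_v = P/L_w = 59.7/25 = 2.388 kip/in.
Moment M = P × e = 59.7 × 12 = 716.4 kip·in; bending f_b = M/S = 13.75 kip/in.
f_max = √(f_v² + f_b²) = √(2.388² + 13.75²) = 13.96 kip/in.
φr_n = 0.75 × 0.6 × 80 × (0.707 × 0.4375) = 11.14 kip/in → NOT adequate.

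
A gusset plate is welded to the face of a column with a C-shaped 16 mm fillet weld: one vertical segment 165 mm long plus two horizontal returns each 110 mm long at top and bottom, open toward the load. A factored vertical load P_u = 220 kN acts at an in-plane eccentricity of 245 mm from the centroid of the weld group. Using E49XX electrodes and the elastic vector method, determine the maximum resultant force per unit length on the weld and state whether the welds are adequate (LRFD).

f_max ≈ 3000 N/mm; NOT adequate

E49XX → F_EXX = 490 MPa.
Total weld length L_w = 385 mm. Treat welds as unit-width lines.
Centroid: x̄ = 2×110×55 / 385 = 31.43 mm from the vertical weld.
Polar moment about centroid: J = I_x + I_y = [165³/12 + 2×110×82.5²] + [165×31.43² + 2(110³/12 + 110×23.57²)] = 2379000 mm³.
Direct shear f_v = P/L_w = 220×10³ / 385 = 571.4 N/mm (vertical).
Torsion M = P·e = 220×10³ × 245 = 53900000 N·mm.
Critical point at (x, y) = (78.57, 82.5) from centroid. f_tx = M·y/J = 1869 N/mm; f_ty = M·x/J = 1780 N/mm.
Resultant f_max = √[f_tx² + (f_v + f_ty)²] = √[1869² + (571.4 + 1780)²] = 3004 N/mm.
Capacity per unit length: φr_n = 0.75 × 0.6 × 490 × (0.707 × 16) = 2494 N/mm.
3004 > 2494 → NOT adequate.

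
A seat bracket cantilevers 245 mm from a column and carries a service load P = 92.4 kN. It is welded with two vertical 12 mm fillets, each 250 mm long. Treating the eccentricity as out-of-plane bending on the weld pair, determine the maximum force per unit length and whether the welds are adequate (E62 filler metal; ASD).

f_max ≈ 1100 N/mm; adequate

E62XX → F_EXX = 620 MPa.
L_w = 2 × 250 = 500 mm; section modulus (unit throat) S = 2 × L²/6 = 20830 mm².
Direct shear f_v = P/L_w = 92.4×10³/500 = 184.8 N/mm.
Moment M = P × e = 92.4×10³ × 245 = 22638000 N·mm; bending f_b = M/S = 1087 N/mm.
f_max = √(f_v² + f_b²) = √(184.8² + 1087²) = 1102 N/mm.
r_n/Ω = (1/2.0) × 0.6 × 620 × (0.707 × 12) = 1578 N/mm → adequate.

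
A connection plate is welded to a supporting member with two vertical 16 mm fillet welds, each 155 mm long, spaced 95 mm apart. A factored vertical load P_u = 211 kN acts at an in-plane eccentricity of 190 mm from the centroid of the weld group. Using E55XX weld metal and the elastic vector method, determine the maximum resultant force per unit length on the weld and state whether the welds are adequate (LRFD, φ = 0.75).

f_max ≈ 3170 N/mm; NOT adequate

E55XX → F_EXX = 550 MPa.
Total weld length L_w = 310 mm. Treat welds as unit-width lines.
Polar moment about centroid: J = 2[d³/12 + d(b/2)²] = 2[155³/12 + 155×47.5²] = 1320000 mm³.
Direct shear f_v = P/L_w = 211×10³ / 310 = 680.6 N/mm (vertical).
Torsion M = P·e = 211×10³ × 190 = 40090000 N·mm.
Critical point at (x, y) = (47.5, 77.5) from centroid. f_tx = M·y/J = 2354 N/mm; f_ty = M·x/J = 1443 N/mm.
Resultant f_max = √[f_tx² + (f_v + f_ty)²] = √[2354² + (680.6 + 1443)²] = 3170 N/mm.
Capacity per unit length: φr_n = 0.75 × 0.6 × 550 × (0.707 × 16) = 2800 N/mm.
3170 > 2800 → NOT adequate.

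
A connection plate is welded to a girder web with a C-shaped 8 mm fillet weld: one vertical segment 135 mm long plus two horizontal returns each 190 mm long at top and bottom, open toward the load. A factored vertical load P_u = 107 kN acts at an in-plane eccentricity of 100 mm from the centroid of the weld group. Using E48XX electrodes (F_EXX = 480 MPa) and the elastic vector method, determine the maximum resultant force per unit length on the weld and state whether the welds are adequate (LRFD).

Total weld length L_w = 515 mm. Treat welds as unit-width lines.
Centroid: x̄ = 2×190×95 / 515 = 70.1 mm from the vertical weld.
Polar moment about centroid: J = I_x + I_y = [135³/12 + 2×190×67.5²] + [135×70.1² + 2(190³/12 + 190×24.9²)] = 3979000 mm³.
Direct shear f_v = P/L_w = 107×10³ / 515 = 207.8 N/mm (vertical).
Torsion M = P·e = 107×10³ × 100 = 10700000 N·mm.
Critical point at (x, y) = (119.9, 67.5) from centroid. f_tx = M·y/J = 181.5 N/mm; f_ty = M·x/J = 322.5 N/mm.
Resultant f_max = √[f_tx² + (f_v + f_ty)²] = √[181.5² + (207.8 + 322.5)²] = 560.5 N/mm.
Capacity per unit length: φr_n = 0.75 × 0.6 × 480 × (0.707 × 8) = 1222 N/mm.
560.5 ≤ 1222 → adequate.

f_max ≈ 560 N/mm; adequate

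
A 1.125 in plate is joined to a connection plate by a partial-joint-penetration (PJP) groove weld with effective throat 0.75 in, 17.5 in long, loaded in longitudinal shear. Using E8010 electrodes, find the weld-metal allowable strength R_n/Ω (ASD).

R_n/Ω ≈ 315 kips

E80XX → F_EXX = 80 ksi.
Effective throat (given) t_e = 0.75 in.
A_we = 0.75 × 17.5 = 13.12 in².
F_nw = 0.6 F_EXX = 48 ksi.
R_n/Ω = (48 × 13.12) / 2.0 = 315 kips.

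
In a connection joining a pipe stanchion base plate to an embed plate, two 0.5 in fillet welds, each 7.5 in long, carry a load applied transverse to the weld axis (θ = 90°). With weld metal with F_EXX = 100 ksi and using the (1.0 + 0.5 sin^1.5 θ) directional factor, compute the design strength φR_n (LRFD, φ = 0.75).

φR_n ≈ 358 kips

t_e = 0.707 × 0.5 = 0.3535 in; A_we = 0.3535 × 15 = 5.302 in².
Directional factor: 1.0 + 0.5 sin^1.5(90°) = 1.5.
F_nw = 0.6 × 100 × 1.5 = 90 ksi.
φR_n = 0.75 × 90 × 5.302 = 357.9 kips.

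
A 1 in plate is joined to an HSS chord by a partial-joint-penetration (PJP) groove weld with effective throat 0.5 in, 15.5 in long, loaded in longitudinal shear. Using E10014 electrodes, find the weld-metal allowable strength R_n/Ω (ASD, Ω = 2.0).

E100XX → F_EXX = 100 ksi.
Effective throat (given) t_e = 0.5 in.
A_we = 0.5 × 15.5 = 7.75 in².
F_nw = 0.6 F_EXX = 60 ksi.
R_n/Ω = (60 × 7.75) / 2.0 = 232.5 kips.

R_n/Ω ≈ 232 kips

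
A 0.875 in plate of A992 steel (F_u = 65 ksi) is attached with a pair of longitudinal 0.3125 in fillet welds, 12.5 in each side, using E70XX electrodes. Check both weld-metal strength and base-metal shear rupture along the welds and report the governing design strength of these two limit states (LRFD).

E70XX → F_EXX = 70 ksi.
t_e = 0.707 × 0.3125 = 0.2209 in; L = 25 in.
Weld metal: φR_n = 0.75 × 0.6 × 70 × 0.2209 × 25 = 174 kip.
Base metal (shear rupture): φR_n = 0.75 × 0.6 × 65 × 0.875 × 25 = 639.8 kip.
Governing: weld metal.

φR_n ≈ 174 kip (weld metal governs)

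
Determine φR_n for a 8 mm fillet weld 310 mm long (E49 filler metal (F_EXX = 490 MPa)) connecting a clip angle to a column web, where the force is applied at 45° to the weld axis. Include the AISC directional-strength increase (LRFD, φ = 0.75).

t_e = 0.707 × 8 = 5.656 mm; A_we = 5.656 × 310 = 1753 mm².
Directional factor: 1.0 + 0.5 sin^1.5(45°) = 1.297.
F_nw = 0.6 × 490 × 1.297 = 381.4 MPa.
φR_n = 0.75 × 381.4 × 1753 × 10⁻³ = 501.6 kN.

φR_n ≈ 502 kN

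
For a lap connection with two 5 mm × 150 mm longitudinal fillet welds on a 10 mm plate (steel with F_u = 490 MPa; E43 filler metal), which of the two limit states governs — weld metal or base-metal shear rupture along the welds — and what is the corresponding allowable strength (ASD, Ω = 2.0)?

E43XX → F_EXX = 430 MPa.
t_e = 0.707 × 5 = 3.535 mm; L = 300 mm.
Weld metal: R_n/Ω = (1/2.0) × 0.6 × 430 × 3.535 × 300 × 10⁻³ = 136.8 kN.
Base metal (shear rupture): R_n/Ω = (1/2.0) × 0.6 × 490 × 10 × 300 × 10⁻³ = 441 kN.
Governing: weld metal.

R_n/Ω ≈ 137 kN (weld metal governs)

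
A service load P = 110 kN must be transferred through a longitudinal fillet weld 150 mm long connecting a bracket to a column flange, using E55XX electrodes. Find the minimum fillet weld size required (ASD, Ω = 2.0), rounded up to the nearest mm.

E55XX → F_EXX = 550 MPa.
Total weld length L = 150 mm.
Required throat t_e = P × Ω / (0.6 F_EXX × L) = 110 × 2.0 / (0.6 × 550 × 150 × 10⁻³) = 4.444 mm.
Required leg w = t_e / 0.707 = 6.286 mm → use 7 mm.

w = 7 mm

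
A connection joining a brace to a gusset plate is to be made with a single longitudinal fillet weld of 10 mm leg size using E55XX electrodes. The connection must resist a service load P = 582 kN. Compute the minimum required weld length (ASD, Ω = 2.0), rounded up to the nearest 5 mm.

E55XX → F_EXX = 550 MPa.
Throat t_e = 0.707 × 10 = 7.07 mm.
r_n/Ω = (0.6 × 550 × 7.07) / 2.0 = 1167 N/mm = 1.167 kN/mm.
L_req = P / (r_n/Ω) = 582 / 1.167 = 498.9 mm total.
Round up → use L = 500 mm.

L = 500 mm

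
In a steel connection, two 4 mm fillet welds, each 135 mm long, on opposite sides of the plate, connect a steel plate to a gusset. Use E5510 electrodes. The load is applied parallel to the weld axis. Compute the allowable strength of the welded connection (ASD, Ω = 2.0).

R_n/Ω ≈ 126 kN

E55XX → F_EXX = 550 MPa.
Effective throat t_e = 0.707 × 4 = 2.828 mm.
Total length L = 270 mm; A_we = 2.828 × 270 = 763.6 mm².
F_nw = 0.6 F_EXX = 0.6 × 550 = 330 MPa.
R_n = 330 × 763.6 × 10⁻³ = 252 kN; R_n/Ω = 252/2.0 = 126 kN.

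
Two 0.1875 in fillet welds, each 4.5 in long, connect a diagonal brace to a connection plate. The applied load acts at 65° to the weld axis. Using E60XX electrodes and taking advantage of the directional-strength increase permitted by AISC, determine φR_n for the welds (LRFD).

φR_n ≈ 46.1 kips

E60XX → F_EXX = 60 ksi.
t_e = 0.707 × 0.1875 = 0.1326 in; A_we = 0.1326 × 9 = 1.193 in².
Directional factor: 1.0 + 0.5 sin^1.5(65°) = 1.431.
F_nw = 0.6 × 60 × 1.431 = 51.53 ksi.
φR_n = 0.75 × 51.53 × 1.193 = 46.11 kips.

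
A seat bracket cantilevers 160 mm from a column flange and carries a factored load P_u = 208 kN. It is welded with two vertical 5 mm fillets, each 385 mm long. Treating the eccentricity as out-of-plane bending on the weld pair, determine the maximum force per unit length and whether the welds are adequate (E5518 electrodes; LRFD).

E55XX → F_EXX = 550 MPa.
L_w = 2 × 385 = 770 mm; section modulus (unit throat) S = 2 × L²/6 = 49410 mm².
Direct shear f_v = P/L_w = 208×10³/770 = 270.1 N/mm.
Moment M = P × e = 208×10³ × 160 = 33280000 N·mm; bending f_b = M/S = 673.6 N/mm.
f_max = √(f_v² + f_b²) = √(270.1² + 673.6²) = 725.7 N/mm.
φr_n = 0.75 × 0.6 × 550 × (0.707 × 5) = 874.9 N/mm → adequate.

f_max ≈ 726 N/mm; adequate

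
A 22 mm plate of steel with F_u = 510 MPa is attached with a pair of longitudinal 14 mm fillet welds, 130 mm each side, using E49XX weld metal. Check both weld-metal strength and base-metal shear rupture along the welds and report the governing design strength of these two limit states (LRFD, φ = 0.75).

E49XX → F_EXX = 490 MPa.
t_e = 0.707 × 14 = 9.898 mm; L = 260 mm.
Weld metal: φR_n = 0.75 × 0.6 × 490 × 9.898 × 260 × 10⁻³ = 567.5 kN.
Base metal (shear rupture): φR_n = 0.75 × 0.6 × 510 × 22 × 260 × 10⁻³ = 1313 kN.
Governing: weld metal.

φR_n ≈ 567 kN (weld metal governs)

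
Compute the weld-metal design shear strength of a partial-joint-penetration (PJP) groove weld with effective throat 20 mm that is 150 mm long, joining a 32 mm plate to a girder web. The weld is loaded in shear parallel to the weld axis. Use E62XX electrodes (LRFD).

E62XX → F_EXX = 620 MPa.
Effective throat (given) t_e = 20 mm.
A_we = 20 × 150 = 3000 mm².
F_nw = 0.6 F_EXX = 372 MPa.
φR_n = 0.75 × 372 × 3000 × 10⁻³ = 837 kN.

φR_n ≈ 837 kN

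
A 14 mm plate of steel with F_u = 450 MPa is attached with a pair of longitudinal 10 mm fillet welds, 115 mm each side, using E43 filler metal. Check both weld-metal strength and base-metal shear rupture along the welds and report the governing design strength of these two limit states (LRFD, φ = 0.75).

φR_n ≈ 315 kN (weld metal governs)

E43XX → F_EXX = 430 MPa.
t_e = 0.707 × 10 = 7.07 mm; L = 230 mm.
Weld metal: φR_n = 0.75 × 0.6 × 430 × 7.07 × 230 × 10⁻³ = 314.7 kN.
Base metal (shear rupture): φR_n = 0.75 × 0.6 × 450 × 14 × 230 × 10⁻³ = 652 kN.
Governing: weld metal.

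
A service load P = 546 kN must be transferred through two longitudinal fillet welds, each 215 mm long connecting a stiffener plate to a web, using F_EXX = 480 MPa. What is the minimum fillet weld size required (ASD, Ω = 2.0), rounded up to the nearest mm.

Total weld length L = 430 mm.
Required throat t_e = P × Ω / (0.6 F_EXX × L) = 546 × 2.0 / (0.6 × 480 × 430 × 10⁻³) = 8.818 mm.
Required leg w = t_e / 0.707 = 12.47 mm → use 13 mm.

w = 13 mm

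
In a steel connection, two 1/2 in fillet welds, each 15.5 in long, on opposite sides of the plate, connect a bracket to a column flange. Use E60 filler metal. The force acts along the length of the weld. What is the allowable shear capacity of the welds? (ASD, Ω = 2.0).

E60XX → F_EXX = 60 ksi.
Effective throat t_e = 0.707 × 0.5 = 0.3535 in.
Total length L = 31 in; A_we = 0.3535 × 31 = 10.96 in².
F_nw = 0.6 F_EXX = 0.6 × 60 = 36 ksi.
R_n = 36 × 10.96 = 394.5 kip; R_n/Ω = 394.5/2.0 = 197.3 kip.

R_n/Ω ≈ 197 kip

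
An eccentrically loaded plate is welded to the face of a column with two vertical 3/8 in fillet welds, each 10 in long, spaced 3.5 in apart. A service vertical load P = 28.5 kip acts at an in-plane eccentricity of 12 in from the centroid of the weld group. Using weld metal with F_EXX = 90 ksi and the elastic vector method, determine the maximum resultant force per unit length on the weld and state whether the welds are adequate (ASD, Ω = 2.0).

f_max ≈ 8.53 kip/in; NOT adequate

Total weld length L_w = 20 in. Treat welds as unit-width lines.
Polar moment about centroid: J = 2[d³/12 + d(b/2)²] = 2[10³/12 + 10×1.75²] = 227.9 in³.
Direct shear f_v = P/L_w = 28.5 / 20 = 1.425 kip/in (vertical).
Torsion M = P·e = 28.5 × 12 = 342 kip·in.
Critical point at (x, y) = (1.75, 5) from centroid. f_tx = M·y/J = 7.503 kip/in; f_ty = M·x/J = 2.626 kip/in.
Resultant f_max = √[f_tx² + (f_v + f_ty)²] = √[7.503² + (1.425 + 2.626)²] = 8.527 kip/in.
Capacity per unit length: r_n/Ω = (1/2.0) × 0.6 × 90 × (0.707 × 0.375) = 7.158 kip/in.
8.527 > 7.158 → NOT adequate.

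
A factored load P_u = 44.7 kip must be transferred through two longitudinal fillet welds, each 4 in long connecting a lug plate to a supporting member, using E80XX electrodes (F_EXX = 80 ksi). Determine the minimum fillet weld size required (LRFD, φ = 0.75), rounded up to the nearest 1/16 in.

w = 1/4 in

Total weld length L = 8 in.
Required throat t_e = P_u / (φ × 0.6 F_EXX × L) = 44.7 / (0.75 × 0.6 × 80 × 8) = 0.1552 in.
Required leg w = t_e / 0.707 = 0.2195 in → use 1/4 in.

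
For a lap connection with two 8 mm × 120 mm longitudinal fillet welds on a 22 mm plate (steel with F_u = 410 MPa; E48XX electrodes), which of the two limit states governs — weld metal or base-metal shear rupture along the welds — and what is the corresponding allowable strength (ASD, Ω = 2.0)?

E48XX → F_EXX = 480 MPa.
t_e = 0.707 × 8 = 5.656 mm; L = 240 mm.
Weld metal: R_n/Ω = (1/2.0) × 0.6 × 480 × 5.656 × 240 × 10⁻³ = 195.5 kN.
Base metal (shear rupture): R_n/Ω = (1/2.0) × 0.6 × 410 × 22 × 240 × 10⁻³ = 649.4 kN.
Governing: weld metal.

R_n/Ω ≈ 195 kN (weld metal governs)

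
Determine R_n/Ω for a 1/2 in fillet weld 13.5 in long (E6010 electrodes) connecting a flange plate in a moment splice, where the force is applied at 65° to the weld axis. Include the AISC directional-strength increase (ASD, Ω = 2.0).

R_n/Ω ≈ 123 kips

E60XX → F_EXX = 60 ksi.
t_e = 0.707 × 0.5 = 0.3535 in; A_we = 0.3535 × 13.5 = 4.772 in².
Directional factor: 1.0 + 0.5 sin^1.5(65°) = 1.431.
F_nw = 0.6 × 60 × 1.431 = 51.53 ksi.
R_n/Ω = (51.53 × 4.772) / 2.0 = 123 kips.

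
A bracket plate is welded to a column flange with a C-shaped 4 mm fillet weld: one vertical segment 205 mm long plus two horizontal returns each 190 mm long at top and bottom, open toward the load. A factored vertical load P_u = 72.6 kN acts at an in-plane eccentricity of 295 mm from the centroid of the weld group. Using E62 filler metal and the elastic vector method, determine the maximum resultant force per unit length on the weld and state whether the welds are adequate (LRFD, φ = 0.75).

f_max ≈ 600 N/mm; adequate

E62XX → F_EXX = 620 MPa.
Total weld length L_w = 585 mm. Treat welds as unit-width lines.
Centroid: x̄ = 2×190×95 / 585 = 61.71 mm from the vertical weld.
Polar moment about centroid: J = I_x + I_y = [205³/12 + 2×190×102.5²] + [205×61.71² + 2(190³/12 + 190×33.29²)] = 7055000 mm³.
Direct shear f_v = P/L_w = 72.6×10³ / 585 = 124.1 N/mm (vertical).
Torsion M = P·e = 72.6×10³ × 295 = 21417000 N·mm.
Critical point at (x, y) = (128.3, 102.5) from centroid. f_tx = M·y/J = 311.1 N/mm; f_ty = M·x/J = 389.4 N/mm.
Resultant f_max = √[f_tx² + (f_v + f_ty)²] = √[311.1² + (124.1 + 389.4)²] = 600.4 N/mm.
Capacity per unit length: φr_n = 0.75 × 0.6 × 620 × (0.707 × 4) = 789 N/mm.
600.4 ≤ 789 → adequate.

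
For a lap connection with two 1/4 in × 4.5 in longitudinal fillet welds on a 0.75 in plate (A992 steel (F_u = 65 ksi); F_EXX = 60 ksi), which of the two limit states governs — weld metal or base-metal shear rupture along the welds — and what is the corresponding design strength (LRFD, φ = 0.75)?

t_e = 0.707 × 0.25 = 0.1767 in; L = 9 in.
Weld metal: φR_n = 0.75 × 0.6 × 60 × 0.1767 × 9 = 42.95 kip.
Base metal (shear rupture): φR_n = 0.75 × 0.6 × 65 × 0.75 × 9 = 197.4 kip.
Governing: weld metal.

φR_n ≈ 43 kip (weld metal governs)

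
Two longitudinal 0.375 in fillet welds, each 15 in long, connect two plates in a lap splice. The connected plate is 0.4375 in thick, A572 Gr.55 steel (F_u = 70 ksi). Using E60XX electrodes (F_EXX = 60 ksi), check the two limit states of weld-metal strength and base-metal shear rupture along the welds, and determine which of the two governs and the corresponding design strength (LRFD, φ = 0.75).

φR_n ≈ 215 kips (weld metal governs)

t_e = 0.707 × 0.375 = 0.2651 in; L = 30 in.
Weld metal: φR_n = 0.75 × 0.6 × 60 × 0.2651 × 30 = 214.8 kips.
Base metal (shear rupture): φR_n = 0.75 × 0.6 × 70 × 0.4375 × 30 = 413.4 kips.
Governing: weld metal.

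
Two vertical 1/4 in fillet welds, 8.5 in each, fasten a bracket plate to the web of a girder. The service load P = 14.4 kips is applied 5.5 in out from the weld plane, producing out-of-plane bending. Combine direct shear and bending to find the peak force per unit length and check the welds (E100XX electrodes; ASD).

E100XX → F_EXX = 100 ksi.
L_w = 2 × 8.5 = 17 in; section modulus (unit throat) S = 2 × L²/6 = 24.08 in².
Direct shear f_v = P/L_w = 14.4/17 = 0.8471 kip/in.
Moment M = P × e = 14.4 × 5.5 = 79.2 kip·in; bending f_b = M/S = 3.289 kip/in.
f_max = √(f_v² + f_b²) = √(0.8471² + 3.289²) = 3.396 kip/in.
r_n/Ω = (1/2.0) × 0.6 × 100 × (0.707 × 0.25) = 5.302 kip/in → adequate.

f_max ≈ 3.4 kip/in; adequate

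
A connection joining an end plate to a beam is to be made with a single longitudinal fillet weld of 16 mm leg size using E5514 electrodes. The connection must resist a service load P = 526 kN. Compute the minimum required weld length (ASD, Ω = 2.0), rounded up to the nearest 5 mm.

E55XX → F_EXX = 550 MPa.
Throat t_e = 0.707 × 16 = 11.31 mm.
r_n/Ω = (0.6 × 550 × 11.31) / 2.0 = 1866 N/mm = 1.866 kN/mm.
L_req = P / (r_n/Ω) = 526 / 1.866 = 281.8 mm total.
Round up → use L = 285 mm.

L = 285 mm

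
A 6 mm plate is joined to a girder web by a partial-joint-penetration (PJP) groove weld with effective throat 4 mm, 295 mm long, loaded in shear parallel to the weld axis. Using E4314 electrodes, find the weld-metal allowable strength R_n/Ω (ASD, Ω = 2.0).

R_n/Ω ≈ 152 kN

E43XX → F_EXX = 430 MPa.
Effective throat (given) t_e = 4 mm.
A_we = 4 × 295 = 1180 mm².
F_nw = 0.6 F_EXX = 258 MPa.
R_n/Ω = (258 × 1180) / 2.0 × 10⁻³ = 152.2 kN.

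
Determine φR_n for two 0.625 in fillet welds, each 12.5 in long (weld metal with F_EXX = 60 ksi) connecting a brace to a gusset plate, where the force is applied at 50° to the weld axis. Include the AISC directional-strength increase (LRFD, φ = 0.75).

t_e = 0.707 × 0.625 = 0.4419 in; A_we = 0.4419 × 25 = 11.05 in².
Directional factor: 1.0 + 0.5 sin^1.5(50°) = 1.335.
F_nw = 0.6 × 60 × 1.335 = 48.07 ksi.
φR_n = 0.75 × 48.07 × 11.05 = 398.3 kips.

φR_n ≈ 398 kips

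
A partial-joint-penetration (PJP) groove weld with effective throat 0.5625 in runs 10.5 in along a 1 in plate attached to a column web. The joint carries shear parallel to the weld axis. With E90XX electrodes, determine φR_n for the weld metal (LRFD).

φR_n ≈ 239 kip

E90XX → F_EXX = 90 ksi.
Effective throat (given) t_e = 0.5625 in.
A_we = 0.5625 × 10.5 = 5.906 in².
F_nw = 0.6 F_EXX = 54 ksi.
φR_n = 0.75 × 54 × 5.906 = 239.2 kip.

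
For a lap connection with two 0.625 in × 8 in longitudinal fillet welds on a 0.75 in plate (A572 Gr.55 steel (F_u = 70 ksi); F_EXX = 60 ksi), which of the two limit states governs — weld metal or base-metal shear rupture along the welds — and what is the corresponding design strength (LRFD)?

t_e = 0.707 × 0.625 = 0.4419 in; L = 16 in.
Weld metal: φR_n = 0.75 × 0.6 × 60 × 0.4419 × 16 = 190.9 kip.
Base metal (shear rupture): φR_n = 0.75 × 0.6 × 70 × 0.75 × 16 = 378 kip.
Governing: weld metal.

φR_n ≈ 191 kip (weld metal governs)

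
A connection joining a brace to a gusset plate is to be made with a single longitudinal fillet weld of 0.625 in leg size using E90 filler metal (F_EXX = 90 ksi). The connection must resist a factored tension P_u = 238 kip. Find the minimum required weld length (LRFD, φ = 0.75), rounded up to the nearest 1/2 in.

Throat t_e = 0.707 × 0.625 = 0.4419 in.
φr_n = 0.75 × 0.6 × 90 × 0.4419 = 17.9 kip/in.
L_req = P_u / φr_n = 238 / 17.9 = 13.3 in total.
Round up → use L = 13.5 in.

L = 13.5 in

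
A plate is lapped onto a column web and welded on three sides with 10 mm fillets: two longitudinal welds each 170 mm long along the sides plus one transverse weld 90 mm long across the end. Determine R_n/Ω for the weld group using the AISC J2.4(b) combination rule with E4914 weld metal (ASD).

R_n/Ω ≈ 447 kN

E49XX → F_EXX = 490 MPa.
t_e = 0.707 × 10 = 7.07 mm.
R_nwl = 0.6 × 490 × 7.07 × 340 × 10⁻³ = 706.7 kN (longitudinal, 2 welds).
R_nwt = 0.6 × 490 × 7.07 × 90 × 10⁻³ = 187.1 kN (transverse, base value).
(i) R_nwl + R_nwt = 893.8 kN; (ii) 0.85 R_nwl + 1.5 R_nwt = 881.3 kN.
R_n = max = 893.8 kN [governs: (i)]; R_n/Ω = 446.9 kN.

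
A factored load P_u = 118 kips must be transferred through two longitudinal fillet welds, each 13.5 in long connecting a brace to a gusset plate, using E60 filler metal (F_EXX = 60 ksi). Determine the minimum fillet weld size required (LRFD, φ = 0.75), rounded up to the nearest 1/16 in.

w = 1/4 in

Total weld length L = 27 in.
Required throat t_e = P_u / (φ × 0.6 F_EXX × L) = 118 / (0.75 × 0.6 × 60 × 27) = 0.1619 in.
Required leg w = t_e / 0.707 = 0.2289 in → use 1/4 in.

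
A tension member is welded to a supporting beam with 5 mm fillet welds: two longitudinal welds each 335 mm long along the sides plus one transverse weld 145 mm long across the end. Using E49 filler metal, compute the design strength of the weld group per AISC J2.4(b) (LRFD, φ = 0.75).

φR_n ≈ 635 kN

E49XX → F_EXX = 490 MPa.
t_e = 0.707 × 5 = 3.535 mm.
R_nwl = 0.6 × 490 × 3.535 × 670 × 10⁻³ = 696.3 kN (longitudinal, 2 welds).
R_nwt = 0.6 × 490 × 3.535 × 145 × 10⁻³ = 150.7 kN (transverse, base value).
(i) R_nwl + R_nwt = 847 kN; (ii) 0.85 R_nwl + 1.5 R_nwt = 817.9 kN.
R_n = max = 847 kN [governs: (i)]; φR_n = 635.3 kN.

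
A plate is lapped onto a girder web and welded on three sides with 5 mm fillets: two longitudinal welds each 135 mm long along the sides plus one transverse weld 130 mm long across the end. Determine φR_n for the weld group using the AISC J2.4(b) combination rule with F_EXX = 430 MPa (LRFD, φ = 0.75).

φR_n ≈ 290 kN

t_e = 0.707 × 5 = 3.535 mm.
R_nwl = 0.6 × 430 × 3.535 × 270 × 10⁻³ = 246.2 kN (longitudinal, 2 welds).
R_nwt = 0.6 × 430 × 3.535 × 130 × 10⁻³ = 118.6 kN (transverse, base value).
(i) R_nwl + R_nwt = 364.8 kN; (ii) 0.85 R_nwl + 1.5 R_nwt = 387.2 kN.
R_n = max = 387.2 kN [governs: (ii)]; φR_n = 290.4 kN.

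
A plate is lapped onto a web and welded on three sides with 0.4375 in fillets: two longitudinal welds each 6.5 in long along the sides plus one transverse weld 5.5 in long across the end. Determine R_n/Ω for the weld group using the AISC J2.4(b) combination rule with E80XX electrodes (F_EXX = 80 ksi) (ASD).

R_n/Ω ≈ 143 kips

t_e = 0.707 × 0.4375 = 0.3093 in.
R_nwl = 0.6 × 80 × 0.3093 × 13 = 193 kips (longitudinal, 2 welds).
R_nwt = 0.6 × 80 × 0.3093 × 5.5 = 81.66 kips (transverse, base value).
(i) R_nwl + R_nwt = 274.7 kips; (ii) 0.85 R_nwl + 1.5 R_nwt = 286.5 kips.
R_n = max = 286.5 kips [governs: (ii)]; R_n/Ω = 143.3 kips.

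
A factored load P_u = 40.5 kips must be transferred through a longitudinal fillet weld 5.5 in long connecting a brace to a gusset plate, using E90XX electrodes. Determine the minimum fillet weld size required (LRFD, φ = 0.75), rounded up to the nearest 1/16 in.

w = 5/16 in

E90XX → F_EXX = 90 ksi.
Total weld length L = 5.5 in.
Required throat t_e = P_u / (φ × 0.6 F_EXX × L) = 40.5 / (0.75 × 0.6 × 90 × 5.5) = 0.1818 in.
Required leg w = t_e / 0.707 = 0.2572 in → use 5/16 in.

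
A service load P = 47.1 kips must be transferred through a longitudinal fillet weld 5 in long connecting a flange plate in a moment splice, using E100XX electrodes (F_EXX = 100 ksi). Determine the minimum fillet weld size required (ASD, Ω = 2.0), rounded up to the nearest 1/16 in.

w = 1/2 in

Total weld length L = 5 in.
Required throat t_e = P × Ω / (0.6 F_EXX × L) = 47.1 × 2.0 / (0.6 × 100 × 5) = 0.314 in.
Required leg w = t_e / 0.707 = 0.4441 in → use 1/2 in.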